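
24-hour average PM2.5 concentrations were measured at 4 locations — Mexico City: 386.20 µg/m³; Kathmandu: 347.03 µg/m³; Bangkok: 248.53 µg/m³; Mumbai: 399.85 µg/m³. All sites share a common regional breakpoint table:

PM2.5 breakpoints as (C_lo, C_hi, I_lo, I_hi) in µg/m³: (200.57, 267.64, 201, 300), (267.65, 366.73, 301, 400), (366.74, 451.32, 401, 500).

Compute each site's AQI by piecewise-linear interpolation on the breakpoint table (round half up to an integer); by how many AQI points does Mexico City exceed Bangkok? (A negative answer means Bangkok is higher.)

152

Mexico City: row 366.74–451.32 (AQI 401–500). (500−401)·(386.20−366.74)/(451.32−366.74) + 401 = 99·19.46/84.58 + 401 ≈ 423.78 → 424.
Kathmandu: row 267.65–366.73 (AQI 301–400). (400−301)·(347.03−267.65)/(366.73−267.65) + 301 = 99·79.38/99.08 + 301 ≈ 380.32 → 380.
Bangkok: 248.53 lies in 200.57–267.64, so I_lo=201, I_hi=300, C_lo=200.57, C_hi=267.64.
(300−201)/(267.64−200.57) × (248.53−200.57) + 201 = 99/67.07 × 47.96 + 201 ≈ 271.79 → 272.
Mumbai: 399.85 ∈ [366.74, 451.32] ↔ index [401, 500].
401 + (399.85−366.74)·(500−401)/(451.32−366.74) = 401 + 33.11·99/84.58 ≈ 439.75, so AQI = 440.
AQIs: Mexico City=424, Kathmandu=380, Bangkok=272, Mumbai=440. Mexico City (424) − Bangkok (272) = 152.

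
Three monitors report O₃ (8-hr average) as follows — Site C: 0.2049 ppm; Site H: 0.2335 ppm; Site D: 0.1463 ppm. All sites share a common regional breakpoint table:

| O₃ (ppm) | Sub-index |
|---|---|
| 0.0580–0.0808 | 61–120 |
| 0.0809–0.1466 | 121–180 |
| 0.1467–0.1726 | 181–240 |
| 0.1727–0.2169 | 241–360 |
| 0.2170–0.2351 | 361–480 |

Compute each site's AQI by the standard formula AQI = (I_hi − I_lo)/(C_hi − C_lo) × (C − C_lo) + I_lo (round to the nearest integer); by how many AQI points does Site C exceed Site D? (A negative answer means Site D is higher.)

Site C: row 0.1727–0.2169 (AQI 241–360). (360−241)·(0.2049−0.1727)/(0.2169−0.1727) + 241 = 119·0.0322/0.0442 + 241 ≈ 327.69 → 328.
Site H: row 0.2170–0.2351 (AQI 361–480). (480−361)·(0.2335−0.2170)/(0.2351−0.2170) + 361 = 119·0.0165/0.0181 + 361 ≈ 469.48 → 469.
Site D 0.1463: bracket 0.0809–0.1466 → index 121–180; slope 59/0.0657, offset 0.0654.
AQI = 121 + 59/0.0657·0.0654 ≈ 179.73 ⇒ 180.
AQIs: Site C=328, Site H=469, Site D=180. Site C (328) − Site D (180) = 148.

148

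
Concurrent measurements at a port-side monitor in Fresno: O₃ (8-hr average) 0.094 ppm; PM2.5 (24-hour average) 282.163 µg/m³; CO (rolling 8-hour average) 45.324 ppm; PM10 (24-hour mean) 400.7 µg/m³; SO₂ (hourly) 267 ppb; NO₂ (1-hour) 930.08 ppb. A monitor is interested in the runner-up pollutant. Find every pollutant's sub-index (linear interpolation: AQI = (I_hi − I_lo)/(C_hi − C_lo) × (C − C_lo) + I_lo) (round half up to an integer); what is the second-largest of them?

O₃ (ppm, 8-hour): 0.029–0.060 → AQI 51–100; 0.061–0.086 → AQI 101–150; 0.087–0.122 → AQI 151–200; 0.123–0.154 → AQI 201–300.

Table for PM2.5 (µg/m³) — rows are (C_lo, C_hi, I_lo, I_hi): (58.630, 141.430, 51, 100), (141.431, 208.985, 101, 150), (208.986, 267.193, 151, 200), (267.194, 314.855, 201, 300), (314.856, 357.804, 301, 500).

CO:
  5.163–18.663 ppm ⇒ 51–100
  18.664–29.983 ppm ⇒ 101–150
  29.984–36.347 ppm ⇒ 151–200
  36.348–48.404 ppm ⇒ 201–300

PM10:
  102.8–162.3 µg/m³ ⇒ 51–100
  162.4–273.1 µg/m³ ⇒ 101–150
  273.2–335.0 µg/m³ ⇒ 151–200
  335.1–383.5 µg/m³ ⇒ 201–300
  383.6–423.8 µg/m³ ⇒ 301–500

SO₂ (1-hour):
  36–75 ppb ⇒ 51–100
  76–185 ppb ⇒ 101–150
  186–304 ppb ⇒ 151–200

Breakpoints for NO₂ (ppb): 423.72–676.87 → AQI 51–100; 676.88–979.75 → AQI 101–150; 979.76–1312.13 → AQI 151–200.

O₃ 0.094: bracket 0.087–0.122 → index 151–200; slope 49/0.035, offset 0.007.
AQI = 151 + 49/0.035·0.007 ≈ 160.80 ⇒ 161.
PM2.5 282.163: bracket 267.194–314.855 → index 201–300; slope 99/47.661, offset 14.969.
AQI = 201 + 99/47.661·14.969 ≈ 232.09 ⇒ 232.
CO: 45.324 ∈ [36.348, 48.404] ↔ index [201, 300].
201 + (45.324−36.348)·(300−201)/(48.404−36.348) = 201 + 8.976·99/12.056 ≈ 274.71, so AQI = 275.
PM10 400.7: bracket 383.6–423.8 → index 301–500; slope 199/40.2, offset 17.1.
AQI = 301 + 199/40.2·17.1 ≈ 385.65 ⇒ 386.
SO₂: row 186–304 (AQI 151–200). (200−151)·(267−186)/(304−186) + 151 = 49·81/118 + 151 ≈ 184.64 → 185.
NO₂: 930.08 ∈ [676.88, 979.75] ↔ index [101, 150].
101 + (930.08−676.88)·(150−101)/(979.75−676.88) = 101 + 253.20·49/302.87 ≈ 141.96, so AQI = 142.
Sub-indices: O₃→161, PM2.5→232, CO→275, PM10→386, SO₂→185, NO₂→142. Ranked high→low: 386, 275, 232, 185, 161, 142. Second-highest sub-index = 275.

275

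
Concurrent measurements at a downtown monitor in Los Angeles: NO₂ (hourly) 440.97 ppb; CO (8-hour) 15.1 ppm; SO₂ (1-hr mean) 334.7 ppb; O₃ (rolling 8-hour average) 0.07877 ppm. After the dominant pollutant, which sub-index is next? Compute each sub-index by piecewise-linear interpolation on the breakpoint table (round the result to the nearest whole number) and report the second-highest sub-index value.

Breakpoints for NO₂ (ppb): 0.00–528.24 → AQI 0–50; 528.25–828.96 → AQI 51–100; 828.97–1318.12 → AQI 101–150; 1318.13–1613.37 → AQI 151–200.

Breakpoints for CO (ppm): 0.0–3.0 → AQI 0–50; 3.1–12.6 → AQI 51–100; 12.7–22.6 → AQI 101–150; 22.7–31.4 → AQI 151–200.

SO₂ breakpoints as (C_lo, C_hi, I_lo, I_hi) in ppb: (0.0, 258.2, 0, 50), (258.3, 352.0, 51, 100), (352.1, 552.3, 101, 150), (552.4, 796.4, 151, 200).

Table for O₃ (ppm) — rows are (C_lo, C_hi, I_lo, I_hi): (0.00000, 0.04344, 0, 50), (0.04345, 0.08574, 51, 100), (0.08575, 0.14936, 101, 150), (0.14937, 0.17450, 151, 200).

NO₂: 440.97 lies in 0.00–528.24, so I_lo=0, I_hi=50, C_lo=0.00, C_hi=528.24.
(50−0)/(528.24−0.00) × (440.97−0.00) + 0 = 50/528.24 × 440.97 + 0 ≈ 41.74 → 42.
CO: row 12.7–22.6 (AQI 101–150). (150−101)·(15.1−12.7)/(22.6−12.7) + 101 = 49·2.4/9.9 + 101 ≈ 112.88 → 113.
SO₂: row 258.3–352.0 (AQI 51–100). (100−51)·(334.7−258.3)/(352.0−258.3) + 51 = 49·76.4/93.7 + 51 ≈ 90.95 → 91.
O₃: row 0.04345–0.08574 (AQI 51–100). (100−51)·(0.07877−0.04345)/(0.08574−0.04345) + 51 = 49·0.03532/0.04229 + 51 ≈ 91.92 → 92.
Sub-indices: NO₂→42, CO→113, SO₂→91, O₃→92. Ranked high→low: 113, 92, 91, 42. Second-highest sub-index = 92.

92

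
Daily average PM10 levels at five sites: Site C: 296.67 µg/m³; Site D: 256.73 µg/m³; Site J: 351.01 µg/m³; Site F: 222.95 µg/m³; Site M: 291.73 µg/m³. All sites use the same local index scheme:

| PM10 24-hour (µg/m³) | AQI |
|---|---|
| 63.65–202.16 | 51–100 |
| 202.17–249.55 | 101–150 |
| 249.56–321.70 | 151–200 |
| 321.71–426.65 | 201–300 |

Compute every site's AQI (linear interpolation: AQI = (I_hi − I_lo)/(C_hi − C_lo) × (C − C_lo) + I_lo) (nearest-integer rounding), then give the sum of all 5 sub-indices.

Site C: 296.67 ∈ [249.56, 321.70] ↔ index [151, 200].
151 + (296.67−249.56)·(200−151)/(321.70−249.56) = 151 + 47.11·49/72.14 ≈ 183.00, so AQI = 183.
Site D: 256.73 lies in 249.56–321.70, so I_lo=151, I_hi=200, C_lo=249.56, C_hi=321.70.
(200−151)/(321.70−249.56) × (256.73−249.56) + 151 = 49/72.14 × 7.17 + 151 ≈ 155.87 → 156.
Site J: 351.01 ∈ [321.71, 426.65] ↔ index [201, 300].
201 + (351.01−321.71)·(300−201)/(426.65−321.71) = 201 + 29.30·99/104.94 ≈ 228.64, so AQI = 229.
Site F: row 202.17–249.55 (AQI 101–150). (150−101)·(222.95−202.17)/(249.55−202.17) + 101 = 49·20.78/47.38 + 101 ≈ 122.49 → 122.
Site M 291.73: bracket 249.56–321.70 → index 151–200; slope 49/72.14, offset 42.17.
AQI = 151 + 49/72.14·42.17 ≈ 179.64 ⇒ 180.
AQIs: Site C=183, Site D=156, Site J=229, Site F=122, Site M=180. Sum = 183 + 156 + 229 + 122 + 180 = 870.

870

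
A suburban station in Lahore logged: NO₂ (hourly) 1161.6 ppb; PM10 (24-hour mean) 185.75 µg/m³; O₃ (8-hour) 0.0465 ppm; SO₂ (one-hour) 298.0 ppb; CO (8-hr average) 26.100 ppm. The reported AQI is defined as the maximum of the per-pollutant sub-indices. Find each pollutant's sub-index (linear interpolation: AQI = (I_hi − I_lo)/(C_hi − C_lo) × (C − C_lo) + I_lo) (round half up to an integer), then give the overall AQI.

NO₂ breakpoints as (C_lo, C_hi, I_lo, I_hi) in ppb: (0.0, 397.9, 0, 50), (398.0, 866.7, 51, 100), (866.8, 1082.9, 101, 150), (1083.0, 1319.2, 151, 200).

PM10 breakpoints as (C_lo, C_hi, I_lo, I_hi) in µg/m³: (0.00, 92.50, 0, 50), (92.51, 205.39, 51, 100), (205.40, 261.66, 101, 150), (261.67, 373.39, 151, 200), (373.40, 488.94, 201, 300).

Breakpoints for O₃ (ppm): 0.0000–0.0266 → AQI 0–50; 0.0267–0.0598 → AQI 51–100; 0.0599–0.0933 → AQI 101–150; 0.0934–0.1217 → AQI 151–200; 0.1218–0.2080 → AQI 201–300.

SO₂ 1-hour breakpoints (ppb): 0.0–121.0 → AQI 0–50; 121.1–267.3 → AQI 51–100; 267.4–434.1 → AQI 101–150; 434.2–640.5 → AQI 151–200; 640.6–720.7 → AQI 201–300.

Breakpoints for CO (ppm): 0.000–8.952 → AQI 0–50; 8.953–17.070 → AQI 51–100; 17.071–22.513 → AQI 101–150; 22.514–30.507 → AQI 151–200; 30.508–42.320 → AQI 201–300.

NO₂: row 1083.0–1319.2 (AQI 151–200). (200−151)·(1161.6−1083.0)/(1319.2−1083.0) + 151 = 49·78.6/236.2 + 151 ≈ 167.31 → 167.
PM10 185.75: bracket 92.51–205.39 → index 51–100; slope 49/112.88, offset 93.24.
AQI = 51 + 49/112.88·93.24 ≈ 91.47 ⇒ 91.
O₃: 0.0465 lies in 0.0267–0.0598, so I_lo=51, I_hi=100, C_lo=0.0267, C_hi=0.0598.
(100−51)/(0.0598−0.0267) × (0.0465−0.0267) + 51 = 49/0.0331 × 0.0198 + 51 ≈ 80.31 → 80.
SO₂: row 267.4–434.1 (AQI 101–150). (150−101)·(298.0−267.4)/(434.1−267.4) + 101 = 49·30.6/166.7 + 101 ≈ 109.99 → 110.
CO 26.100: bracket 22.514–30.507 → index 151–200; slope 49/7.993, offset 3.586.
AQI = 151 + 49/7.993·3.586 ≈ 172.98 ⇒ 173.
Sub-indices: NO₂→167, PM10→91, O₃→80, SO₂→110, CO→173. Overall AQI = max = 173; dominant pollutant is CO.
AQI 173: Unhealthy.

173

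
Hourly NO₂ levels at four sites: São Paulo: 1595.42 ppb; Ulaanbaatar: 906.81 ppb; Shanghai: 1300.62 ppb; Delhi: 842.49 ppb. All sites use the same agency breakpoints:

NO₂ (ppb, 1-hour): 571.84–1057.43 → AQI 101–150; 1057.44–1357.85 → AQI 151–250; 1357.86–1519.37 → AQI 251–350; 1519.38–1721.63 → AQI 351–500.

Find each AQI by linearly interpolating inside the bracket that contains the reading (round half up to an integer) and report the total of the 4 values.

901

São Paulo: 1595.42 ∈ [1519.38, 1721.63] ↔ index [351, 500].
351 + (1595.42−1519.38)·(500−351)/(1721.63−1519.38) = 351 + 76.04·149/202.25 ≈ 407.02, so AQI = 407.
Ulaanbaatar: 906.81 lies in 571.84–1057.43, so I_lo=101, I_hi=150, C_lo=571.84, C_hi=1057.43.
(150−101)/(1057.43−571.84) × (906.81−571.84) + 101 = 49/485.59 × 334.97 + 101 ≈ 134.80 → 135.
Shanghai: 1300.62 lies in 1057.44–1357.85, so I_lo=151, I_hi=250, C_lo=1057.44, C_hi=1357.85.
(250−151)/(1357.85−1057.44) × (1300.62−1057.44) + 151 = 99/300.41 × 243.18 + 151 ≈ 231.14 → 231.
Delhi: 842.49 lies in 571.84–1057.43, so I_lo=101, I_hi=150, C_lo=571.84, C_hi=1057.43.
(150−101)/(1057.43−571.84) × (842.49−571.84) + 101 = 49/485.59 × 270.65 + 101 ≈ 128.31 → 128.
AQIs: São Paulo=407, Ulaanbaatar=135, Shanghai=231, Delhi=128. Sum = 407 + 135 + 231 + 128 = 901.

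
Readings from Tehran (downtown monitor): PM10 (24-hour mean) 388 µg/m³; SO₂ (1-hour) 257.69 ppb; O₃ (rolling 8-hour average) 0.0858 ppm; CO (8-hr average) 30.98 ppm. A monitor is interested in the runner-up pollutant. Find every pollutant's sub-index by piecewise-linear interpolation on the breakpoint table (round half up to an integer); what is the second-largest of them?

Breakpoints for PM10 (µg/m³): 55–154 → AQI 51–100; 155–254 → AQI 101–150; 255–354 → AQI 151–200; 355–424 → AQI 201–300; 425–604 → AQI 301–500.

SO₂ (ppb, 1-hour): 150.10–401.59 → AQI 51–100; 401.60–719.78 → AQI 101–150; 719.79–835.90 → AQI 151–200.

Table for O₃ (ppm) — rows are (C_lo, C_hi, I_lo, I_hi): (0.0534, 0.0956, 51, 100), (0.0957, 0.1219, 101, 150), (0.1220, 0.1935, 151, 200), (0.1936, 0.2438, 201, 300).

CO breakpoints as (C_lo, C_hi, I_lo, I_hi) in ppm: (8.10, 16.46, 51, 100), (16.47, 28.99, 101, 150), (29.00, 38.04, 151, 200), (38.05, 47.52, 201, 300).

PM10: 388 ∈ [355, 424] ↔ index [201, 300].
201 + (388−355)·(300−201)/(424−355) = 201 + 33·99/69 ≈ 248.35, so AQI = 248.
SO₂: 257.69 ∈ [150.10, 401.59] ↔ index [51, 100].
51 + (257.69−150.10)·(100−51)/(401.59−150.10) = 51 + 107.59·49/251.49 ≈ 71.96, so AQI = 72.
O₃: 0.0858 ∈ [0.0534, 0.0956] ↔ index [51, 100].
51 + (0.0858−0.0534)·(100−51)/(0.0956−0.0534) = 51 + 0.0324·49/0.0422 ≈ 88.62, so AQI = 89.
CO: 30.98 lies in 29.00–38.04, so I_lo=151, I_hi=200, C_lo=29.00, C_hi=38.04.
(200−151)/(38.04−29.00) × (30.98−29.00) + 151 = 49/9.04 × 1.98 + 151 ≈ 161.73 → 162.
Sub-indices: PM10→248, SO₂→72, O₃→89, CO→162. Ranked high→low: 248, 162, 89, 72. Second-highest sub-index = 162.

162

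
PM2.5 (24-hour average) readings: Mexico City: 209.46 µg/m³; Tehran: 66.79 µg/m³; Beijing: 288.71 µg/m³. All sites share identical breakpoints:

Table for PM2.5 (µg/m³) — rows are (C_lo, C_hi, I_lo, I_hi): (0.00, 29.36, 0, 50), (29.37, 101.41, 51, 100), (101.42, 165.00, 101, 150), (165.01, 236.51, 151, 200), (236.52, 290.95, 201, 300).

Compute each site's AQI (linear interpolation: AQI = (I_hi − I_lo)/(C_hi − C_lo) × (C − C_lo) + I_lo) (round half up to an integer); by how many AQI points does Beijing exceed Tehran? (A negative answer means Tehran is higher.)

Mexico City: 209.46 lies in 165.01–236.51, so I_lo=151, I_hi=200, C_lo=165.01, C_hi=236.51.
(200−151)/(236.51−165.01) × (209.46−165.01) + 151 = 49/71.50 × 44.45 + 151 ≈ 181.46 → 181.
Tehran: 66.79 ∈ [29.37, 101.41] ↔ index [51, 100].
51 + (66.79−29.37)·(100−51)/(101.41−29.37) = 51 + 37.42·49/72.04 ≈ 76.45, so AQI = 76.
Beijing: 288.71 lies in 236.52–290.95, so I_lo=201, I_hi=300, C_lo=236.52, C_hi=290.95.
(300−201)/(290.95−236.52) × (288.71−236.52) + 201 = 99/54.43 × 52.19 + 201 ≈ 295.93 → 296.
AQIs: Mexico City=181, Tehran=76, Beijing=296. Beijing (296) − Tehran (76) = 220.

220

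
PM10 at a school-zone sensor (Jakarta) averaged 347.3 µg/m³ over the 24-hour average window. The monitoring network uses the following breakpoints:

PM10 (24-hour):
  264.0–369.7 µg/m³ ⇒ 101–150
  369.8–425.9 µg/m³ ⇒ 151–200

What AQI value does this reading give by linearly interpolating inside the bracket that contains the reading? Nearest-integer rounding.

140

PM10: 347.3 ∈ [264.0, 369.7] ↔ index [101, 150].
101 + (347.3−264.0)·(150−101)/(369.7−264.0) = 101 + 83.3·49/105.7 ≈ 139.62, so AQI = 140.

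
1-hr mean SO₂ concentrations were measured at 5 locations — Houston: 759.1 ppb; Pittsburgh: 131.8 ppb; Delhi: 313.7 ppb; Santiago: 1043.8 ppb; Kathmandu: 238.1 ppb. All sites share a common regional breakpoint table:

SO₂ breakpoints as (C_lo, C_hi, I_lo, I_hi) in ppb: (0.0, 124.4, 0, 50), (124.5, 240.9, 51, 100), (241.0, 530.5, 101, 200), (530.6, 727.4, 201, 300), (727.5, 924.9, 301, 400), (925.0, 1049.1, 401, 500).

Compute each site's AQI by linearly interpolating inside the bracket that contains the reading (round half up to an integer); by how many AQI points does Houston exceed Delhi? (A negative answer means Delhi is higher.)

Houston: 759.1 lies in 727.5–924.9, so I_lo=301, I_hi=400, C_lo=727.5, C_hi=924.9.
(400−301)/(924.9−727.5) × (759.1−727.5) + 301 = 99/197.4 × 31.6 + 301 ≈ 316.85 → 317.
Pittsburgh: 131.8 ∈ [124.5, 240.9] ↔ index [51, 100].
51 + (131.8−124.5)·(100−51)/(240.9−124.5) = 51 + 7.3·49/116.4 ≈ 54.07, so AQI = 54.
Delhi: 313.7 lies in 241.0–530.5, so I_lo=101, I_hi=200, C_lo=241.0, C_hi=530.5.
(200−101)/(530.5−241.0) × (313.7−241.0) + 101 = 99/289.5 × 72.7 + 101 ≈ 125.86 → 126.
Santiago: 1043.8 lies in 925.0–1049.1, so I_lo=401, I_hi=500, C_lo=925.0, C_hi=1049.1.
(500−401)/(1049.1−925.0) × (1043.8−925.0) + 401 = 99/124.1 × 118.8 + 401 ≈ 495.77 → 496.
Kathmandu: 238.1 lies in 124.5–240.9, so I_lo=51, I_hi=100, C_lo=124.5, C_hi=240.9.
(100−51)/(240.9−124.5) × (238.1−124.5) + 51 = 49/116.4 × 113.6 + 51 ≈ 98.82 → 99.
AQIs: Houston=317, Pittsburgh=54, Delhi=126, Santiago=496, Kathmandu=99. Houston (317) − Delhi (126) = 191.

191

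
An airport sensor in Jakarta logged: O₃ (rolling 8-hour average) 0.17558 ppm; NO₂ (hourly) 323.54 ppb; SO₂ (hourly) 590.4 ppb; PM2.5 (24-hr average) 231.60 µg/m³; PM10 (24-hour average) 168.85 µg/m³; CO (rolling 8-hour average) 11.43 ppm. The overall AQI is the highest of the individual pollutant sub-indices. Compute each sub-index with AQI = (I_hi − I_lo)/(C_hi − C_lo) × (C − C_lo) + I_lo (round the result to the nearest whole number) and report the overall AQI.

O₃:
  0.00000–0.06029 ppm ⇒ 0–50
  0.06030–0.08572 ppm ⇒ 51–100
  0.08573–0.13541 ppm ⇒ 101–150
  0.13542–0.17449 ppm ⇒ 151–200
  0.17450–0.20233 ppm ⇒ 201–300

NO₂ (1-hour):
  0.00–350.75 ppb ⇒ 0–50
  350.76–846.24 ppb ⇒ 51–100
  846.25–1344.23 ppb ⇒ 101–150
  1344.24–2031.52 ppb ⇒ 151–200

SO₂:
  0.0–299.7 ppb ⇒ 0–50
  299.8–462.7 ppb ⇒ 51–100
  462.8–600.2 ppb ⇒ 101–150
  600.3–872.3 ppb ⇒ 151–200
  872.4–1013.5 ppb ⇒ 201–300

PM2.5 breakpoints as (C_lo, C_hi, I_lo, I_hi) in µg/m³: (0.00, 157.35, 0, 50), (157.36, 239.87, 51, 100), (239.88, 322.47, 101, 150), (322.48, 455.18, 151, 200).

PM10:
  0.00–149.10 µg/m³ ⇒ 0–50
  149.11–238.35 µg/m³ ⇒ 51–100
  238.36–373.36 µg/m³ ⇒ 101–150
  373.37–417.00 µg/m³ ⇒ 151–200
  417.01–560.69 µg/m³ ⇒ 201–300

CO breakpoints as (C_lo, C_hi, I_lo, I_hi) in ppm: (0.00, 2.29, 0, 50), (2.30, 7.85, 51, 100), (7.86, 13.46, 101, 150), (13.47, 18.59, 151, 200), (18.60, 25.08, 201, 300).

O₃: 0.17558 lies in 0.17450–0.20233, so I_lo=201, I_hi=300, C_lo=0.17450, C_hi=0.20233.
(300−201)/(0.20233−0.17450) × (0.17558−0.17450) + 201 = 99/0.02783 × 0.00108 + 201 ≈ 204.84 → 205.
NO₂: 323.54 lies in 0.00–350.75, so I_lo=0, I_hi=50, C_lo=0.00, C_hi=350.75.
(50−0)/(350.75−0.00) × (323.54−0.00) + 0 = 50/350.75 × 323.54 + 0 ≈ 46.12 → 46.
SO₂: 590.4 ∈ [462.8, 600.2] ↔ index [101, 150].
101 + (590.4−462.8)·(150−101)/(600.2−462.8) = 101 + 127.6·49/137.4 ≈ 146.51, so AQI = 147.
PM2.5: 231.60 lies in 157.36–239.87, so I_lo=51, I_hi=100, C_lo=157.36, C_hi=239.87.
(100−51)/(239.87−157.36) × (231.60−157.36) + 51 = 49/82.51 × 74.24 + 51 ≈ 95.09 → 95.
PM10: 168.85 lies in 149.11–238.35, so I_lo=51, I_hi=100, C_lo=149.11, C_hi=238.35.
(100−51)/(238.35−149.11) × (168.85−149.11) + 51 = 49/89.24 × 19.74 + 51 ≈ 61.84 → 62.
CO: 11.43 lies in 7.86–13.46, so I_lo=101, I_hi=150, C_lo=7.86, C_hi=13.46.
(150−101)/(13.46−7.86) × (11.43−7.86) + 101 = 49/5.60 × 3.57 + 101 ≈ 132.24 → 132.
Sub-indices: O₃→205, NO₂→46, SO₂→147, PM2.5→95, PM10→62, CO→132. Overall AQI = max = 205; dominant pollutant is O₃.
AQI 205: Very Unhealthy.

205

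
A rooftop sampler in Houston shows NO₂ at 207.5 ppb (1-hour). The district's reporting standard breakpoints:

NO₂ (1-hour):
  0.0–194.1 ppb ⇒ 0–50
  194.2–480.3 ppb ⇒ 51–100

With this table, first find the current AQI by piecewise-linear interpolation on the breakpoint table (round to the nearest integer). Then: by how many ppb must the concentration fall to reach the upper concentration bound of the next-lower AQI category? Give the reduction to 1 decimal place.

13.4

NO₂: 207.5 lies in 194.2–480.3, so I_lo=51, I_hi=100, C_lo=194.2, C_hi=480.3.
(100−51)/(480.3−194.2) × (207.5−194.2) + 51 = 49/286.1 × 13.3 + 51 ≈ 53.28 → 53.
Current AQI 53 is in the Moderate range (51–100). The next-lower category tops out at AQI 50, whose upper concentration bound is 194.1 ppb.
Reduction needed = 207.5 − 194.1 = 13.4 ppb.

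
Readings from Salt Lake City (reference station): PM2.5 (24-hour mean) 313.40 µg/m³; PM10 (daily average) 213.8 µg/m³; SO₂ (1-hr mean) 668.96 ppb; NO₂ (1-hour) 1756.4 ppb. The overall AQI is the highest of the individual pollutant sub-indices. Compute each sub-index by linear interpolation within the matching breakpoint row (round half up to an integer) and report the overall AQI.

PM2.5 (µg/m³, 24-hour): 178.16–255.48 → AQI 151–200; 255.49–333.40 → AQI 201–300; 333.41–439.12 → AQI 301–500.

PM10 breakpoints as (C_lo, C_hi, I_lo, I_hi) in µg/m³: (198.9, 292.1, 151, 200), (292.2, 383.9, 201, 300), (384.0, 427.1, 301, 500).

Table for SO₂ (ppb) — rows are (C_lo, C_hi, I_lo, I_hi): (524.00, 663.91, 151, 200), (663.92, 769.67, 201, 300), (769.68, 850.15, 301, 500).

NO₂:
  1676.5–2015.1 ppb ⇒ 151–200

PM2.5: 313.40 ∈ [255.49, 333.40] ↔ index [201, 300].
201 + (313.40−255.49)·(300−201)/(333.40−255.49) = 201 + 57.91·99/77.91 ≈ 274.59, so AQI = 275.
PM10 213.8: bracket 198.9–292.1 → index 151–200; slope 49/93.2, offset 14.9.
AQI = 151 + 49/93.2·14.9 ≈ 158.83 ⇒ 159.
SO₂: 668.96 ∈ [663.92, 769.67] ↔ index [201, 300].
201 + (668.96−663.92)·(300−201)/(769.67−663.92) = 201 + 5.04·99/105.75 ≈ 205.72, so AQI = 206.
NO₂: row 1676.5–2015.1 (AQI 151–200). (200−151)·(1756.4−1676.5)/(2015.1−1676.5) + 151 = 49·79.9/338.6 + 151 ≈ 162.56 → 163.
Sub-indices: PM2.5→275, PM10→159, SO₂→206, NO₂→163. Overall AQI = max = 275; dominant pollutant is PM2.5.

275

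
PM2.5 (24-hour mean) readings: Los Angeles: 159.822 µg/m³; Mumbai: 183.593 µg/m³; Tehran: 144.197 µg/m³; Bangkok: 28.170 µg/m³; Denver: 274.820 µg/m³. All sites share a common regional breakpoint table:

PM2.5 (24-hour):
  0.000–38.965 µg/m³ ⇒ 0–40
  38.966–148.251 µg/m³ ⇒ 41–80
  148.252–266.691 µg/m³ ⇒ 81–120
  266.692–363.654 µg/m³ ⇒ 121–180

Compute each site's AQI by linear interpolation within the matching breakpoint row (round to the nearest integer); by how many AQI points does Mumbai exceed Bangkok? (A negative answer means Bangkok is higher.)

Los Angeles: 159.822 ∈ [148.252, 266.691] ↔ index [81, 120].
81 + (159.822−148.252)·(120−81)/(266.691−148.252) = 81 + 11.570·39/118.439 ≈ 84.81, so AQI = 85.
Mumbai: 183.593 ∈ [148.252, 266.691] ↔ index [81, 120].
81 + (183.593−148.252)·(120−81)/(266.691−148.252) = 81 + 35.341·39/118.439 ≈ 92.64, so AQI = 93.
Tehran 144.197: bracket 38.966–148.251 → index 41–80; slope 39/109.285, offset 105.231.
AQI = 41 + 39/109.285·105.231 ≈ 78.55 ⇒ 79.
Bangkok: 28.170 lies in 0.000–38.965, so I_lo=0, I_hi=40, C_lo=0.000, C_hi=38.965.
(40−0)/(38.965−0.000) × (28.170−0.000) + 0 = 40/38.965 × 28.170 + 0 ≈ 28.92 → 29.
Denver: 274.820 ∈ [266.692, 363.654] ↔ index [121, 180].
121 + (274.820−266.692)·(180−121)/(363.654−266.692) = 121 + 8.128·59/96.962 ≈ 125.95, so AQI = 126.
AQIs: Los Angeles=85, Mumbai=93, Tehran=79, Bangkok=29, Denver=126. Mumbai (93) − Bangkok (29) = 64.

64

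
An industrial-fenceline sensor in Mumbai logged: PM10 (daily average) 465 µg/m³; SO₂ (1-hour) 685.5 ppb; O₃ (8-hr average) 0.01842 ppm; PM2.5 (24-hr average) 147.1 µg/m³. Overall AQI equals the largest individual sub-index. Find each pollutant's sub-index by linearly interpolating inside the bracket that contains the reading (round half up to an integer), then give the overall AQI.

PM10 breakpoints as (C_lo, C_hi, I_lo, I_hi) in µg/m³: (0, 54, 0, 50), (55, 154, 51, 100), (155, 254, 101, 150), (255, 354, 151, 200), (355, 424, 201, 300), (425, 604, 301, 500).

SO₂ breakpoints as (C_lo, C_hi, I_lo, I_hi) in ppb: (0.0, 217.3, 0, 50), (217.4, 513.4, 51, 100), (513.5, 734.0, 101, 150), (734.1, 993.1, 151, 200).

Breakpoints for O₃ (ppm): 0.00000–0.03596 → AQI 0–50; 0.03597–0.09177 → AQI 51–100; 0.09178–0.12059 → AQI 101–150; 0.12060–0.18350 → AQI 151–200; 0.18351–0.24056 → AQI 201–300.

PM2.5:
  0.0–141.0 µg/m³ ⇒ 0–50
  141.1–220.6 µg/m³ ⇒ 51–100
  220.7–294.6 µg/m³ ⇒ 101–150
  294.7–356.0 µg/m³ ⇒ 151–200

PM10 465: bracket 425–604 → index 301–500; slope 199/179, offset 40.
AQI = 301 + 199/179·40 ≈ 345.47 ⇒ 345.
SO₂: 685.5 lies in 513.5–734.0, so I_lo=101, I_hi=150, C_lo=513.5, C_hi=734.0.
(150−101)/(734.0−513.5) × (685.5−513.5) + 101 = 49/220.5 × 172.0 + 101 ≈ 139.22 → 139.
O₃: 0.01842 ∈ [0.00000, 0.03596] ↔ index [0, 50].
0 + (0.01842−0.00000)·(50−0)/(0.03596−0.00000) = 0 + 0.01842·50/0.03596 ≈ 25.61, so AQI = 26.
PM2.5: 147.1 ∈ [141.1, 220.6] ↔ index [51, 100].
51 + (147.1−141.1)·(100−51)/(220.6−141.1) = 51 + 6.0·49/79.5 ≈ 54.70, so AQI = 55.
Sub-indices: PM10→345, SO₂→139, O₃→26, PM2.5→55. Overall AQI = max = 345; dominant pollutant is PM10.

345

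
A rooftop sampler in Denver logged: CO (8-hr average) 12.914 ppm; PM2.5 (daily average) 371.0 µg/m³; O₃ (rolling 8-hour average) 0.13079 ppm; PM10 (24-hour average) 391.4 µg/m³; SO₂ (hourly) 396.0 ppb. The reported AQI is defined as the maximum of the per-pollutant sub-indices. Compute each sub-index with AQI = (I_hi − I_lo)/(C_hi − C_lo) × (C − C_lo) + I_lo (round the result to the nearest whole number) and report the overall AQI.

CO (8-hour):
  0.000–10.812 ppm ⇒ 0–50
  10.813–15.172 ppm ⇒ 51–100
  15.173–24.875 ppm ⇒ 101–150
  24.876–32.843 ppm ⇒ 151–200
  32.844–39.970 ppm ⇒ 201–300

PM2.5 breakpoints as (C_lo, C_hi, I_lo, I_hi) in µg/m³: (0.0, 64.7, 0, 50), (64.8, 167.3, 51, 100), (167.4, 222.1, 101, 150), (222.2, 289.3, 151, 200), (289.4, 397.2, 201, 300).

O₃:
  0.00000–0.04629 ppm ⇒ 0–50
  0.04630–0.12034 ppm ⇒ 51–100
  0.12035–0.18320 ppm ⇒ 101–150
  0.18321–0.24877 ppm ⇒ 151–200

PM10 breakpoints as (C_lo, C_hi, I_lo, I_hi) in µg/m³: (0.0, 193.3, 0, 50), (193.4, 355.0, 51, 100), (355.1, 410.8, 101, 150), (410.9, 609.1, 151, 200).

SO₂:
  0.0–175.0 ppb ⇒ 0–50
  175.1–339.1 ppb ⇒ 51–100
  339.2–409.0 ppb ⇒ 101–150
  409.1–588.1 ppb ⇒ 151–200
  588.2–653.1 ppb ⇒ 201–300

276

CO 12.914: bracket 10.813–15.172 → index 51–100; slope 49/4.359, offset 2.101.
AQI = 51 + 49/4.359·2.101 ≈ 74.62 ⇒ 75.
PM2.5 371.0: bracket 289.4–397.2 → index 201–300; slope 99/107.8, offset 81.6.
AQI = 201 + 99/107.8·81.6 ≈ 275.94 ⇒ 276.
O₃: 0.13079 lies in 0.12035–0.18320, so I_lo=101, I_hi=150, C_lo=0.12035, C_hi=0.18320.
(150−101)/(0.18320−0.12035) × (0.13079−0.12035) + 101 = 49/0.06285 × 0.01044 + 101 ≈ 109.14 → 109.
PM10: row 355.1–410.8 (AQI 101–150). (150−101)·(391.4−355.1)/(410.8−355.1) + 101 = 49·36.3/55.7 + 101 ≈ 132.93 → 133.
SO₂: row 339.2–409.0 (AQI 101–150). (150−101)·(396.0−339.2)/(409.0−339.2) + 101 = 49·56.8/69.8 + 101 ≈ 140.87 → 141.
Sub-indices: CO→75, PM2.5→276, O₃→109, PM10→133, SO₂→141. Overall AQI = max = 276; dominant pollutant is PM2.5.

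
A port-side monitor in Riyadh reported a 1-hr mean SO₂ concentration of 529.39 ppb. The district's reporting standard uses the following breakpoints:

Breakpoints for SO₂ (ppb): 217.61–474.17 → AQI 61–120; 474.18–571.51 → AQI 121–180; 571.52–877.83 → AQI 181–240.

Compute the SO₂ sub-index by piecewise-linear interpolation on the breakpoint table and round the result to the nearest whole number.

154

SO₂: 529.39 lies in 474.18–571.51, so I_lo=121, I_hi=180, C_lo=474.18, C_hi=571.51.
(180−121)/(571.51−474.18) × (529.39−474.18) + 121 = 59/97.33 × 55.21 + 121 ≈ 154.47 → 154.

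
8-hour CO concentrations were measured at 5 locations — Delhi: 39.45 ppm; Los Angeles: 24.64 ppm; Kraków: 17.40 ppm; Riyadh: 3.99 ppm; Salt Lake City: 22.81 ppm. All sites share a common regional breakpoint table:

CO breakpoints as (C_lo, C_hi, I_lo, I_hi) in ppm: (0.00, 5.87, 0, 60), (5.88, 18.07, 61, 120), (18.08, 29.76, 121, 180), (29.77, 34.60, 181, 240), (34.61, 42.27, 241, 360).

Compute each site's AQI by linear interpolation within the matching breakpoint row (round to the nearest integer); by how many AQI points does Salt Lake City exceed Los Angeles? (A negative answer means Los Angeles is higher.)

-9

Delhi 39.45: bracket 34.61–42.27 → index 241–360; slope 119/7.66, offset 4.84.
AQI = 241 + 119/7.66·4.84 ≈ 316.19 ⇒ 316.
Los Angeles: 24.64 lies in 18.08–29.76, so I_lo=121, I_hi=180, C_lo=18.08, C_hi=29.76.
(180−121)/(29.76−18.08) × (24.64−18.08) + 121 = 59/11.68 × 6.56 + 121 ≈ 154.14 → 154.
Kraków: 17.40 lies in 5.88–18.07, so I_lo=61, I_hi=120, C_lo=5.88, C_hi=18.07.
(120−61)/(18.07−5.88) × (17.40−5.88) + 61 = 59/12.19 × 11.52 + 61 ≈ 116.76 → 117.
Riyadh: 3.99 lies in 0.00–5.87, so I_lo=0, I_hi=60, C_lo=0.00, C_hi=5.87.
(60−0)/(5.87−0.00) × (3.99−0.00) + 0 = 60/5.87 × 3.99 + 0 ≈ 40.78 → 41.
Salt Lake City: 22.81 lies in 18.08–29.76, so I_lo=121, I_hi=180, C_lo=18.08, C_hi=29.76.
(180−121)/(29.76−18.08) × (22.81−18.08) + 121 = 59/11.68 × 4.73 + 121 ≈ 144.89 → 145.
AQIs: Delhi=316, Los Angeles=154, Kraków=117, Riyadh=41, Salt Lake City=145. Salt Lake City (145) − Los Angeles (154) = -9.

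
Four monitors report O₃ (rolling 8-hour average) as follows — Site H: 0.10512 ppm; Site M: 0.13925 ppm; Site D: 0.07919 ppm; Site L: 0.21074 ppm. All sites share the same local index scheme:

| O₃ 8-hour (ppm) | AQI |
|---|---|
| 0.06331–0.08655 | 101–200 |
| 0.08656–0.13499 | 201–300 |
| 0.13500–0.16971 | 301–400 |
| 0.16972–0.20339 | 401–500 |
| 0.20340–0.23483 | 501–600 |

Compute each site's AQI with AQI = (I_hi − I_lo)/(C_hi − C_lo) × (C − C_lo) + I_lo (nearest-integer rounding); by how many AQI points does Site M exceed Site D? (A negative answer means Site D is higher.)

144

Site H: row 0.08656–0.13499 (AQI 201–300). (300−201)·(0.10512−0.08656)/(0.13499−0.08656) + 201 = 99·0.01856/0.04843 + 201 ≈ 238.94 → 239.
Site M: 0.13925 lies in 0.13500–0.16971, so I_lo=301, I_hi=400, C_lo=0.13500, C_hi=0.16971.
(400−301)/(0.16971−0.13500) × (0.13925−0.13500) + 301 = 99/0.03471 × 0.00425 + 301 ≈ 313.12 → 313.
Site D 0.07919: bracket 0.06331–0.08655 → index 101–200; slope 99/0.02324, offset 0.01588.
AQI = 101 + 99/0.02324·0.01588 ≈ 168.65 ⇒ 169.
Site L: 0.21074 ∈ [0.20340, 0.23483] ↔ index [501, 600].
501 + (0.21074−0.20340)·(600−501)/(0.23483−0.20340) = 501 + 0.00734·99/0.03143 ≈ 524.12, so AQI = 524.
AQIs: Site H=239, Site M=313, Site D=169, Site L=524. Site M (313) − Site D (169) = 144.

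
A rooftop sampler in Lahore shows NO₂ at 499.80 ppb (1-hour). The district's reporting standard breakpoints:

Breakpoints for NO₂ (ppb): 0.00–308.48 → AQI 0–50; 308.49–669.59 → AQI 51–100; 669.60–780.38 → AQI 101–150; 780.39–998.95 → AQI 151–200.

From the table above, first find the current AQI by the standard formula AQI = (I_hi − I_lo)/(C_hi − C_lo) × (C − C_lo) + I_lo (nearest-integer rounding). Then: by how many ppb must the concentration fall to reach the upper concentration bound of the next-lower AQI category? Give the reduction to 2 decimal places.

NO₂: row 308.49–669.59 (AQI 51–100). (100−51)·(499.80−308.49)/(669.59−308.49) + 51 = 49·191.31/361.10 + 51 ≈ 76.96 → 77.
Current AQI 77 is in the Moderate range (51–100). The next-lower category tops out at AQI 50, whose upper concentration bound is 308.48 ppb.
Reduction needed = 499.80 − 308.48 = 191.32 ppb.

191.32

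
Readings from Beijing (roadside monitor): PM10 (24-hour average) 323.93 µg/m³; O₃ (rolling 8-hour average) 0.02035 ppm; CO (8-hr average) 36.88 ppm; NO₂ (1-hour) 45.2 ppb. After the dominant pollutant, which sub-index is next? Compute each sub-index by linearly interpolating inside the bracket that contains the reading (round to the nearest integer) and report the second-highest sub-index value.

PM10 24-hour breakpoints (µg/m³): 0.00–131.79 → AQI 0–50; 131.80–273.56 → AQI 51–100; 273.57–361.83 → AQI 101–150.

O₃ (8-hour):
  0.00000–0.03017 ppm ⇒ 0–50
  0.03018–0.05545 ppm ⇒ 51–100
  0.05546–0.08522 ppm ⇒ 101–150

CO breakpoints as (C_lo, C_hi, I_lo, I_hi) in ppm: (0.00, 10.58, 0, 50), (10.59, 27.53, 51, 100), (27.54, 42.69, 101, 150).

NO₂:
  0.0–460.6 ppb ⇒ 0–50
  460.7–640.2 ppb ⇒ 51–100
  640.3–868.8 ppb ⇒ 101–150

129

PM10: row 273.57–361.83 (AQI 101–150). (150−101)·(323.93−273.57)/(361.83−273.57) + 101 = 49·50.36/88.26 + 101 ≈ 128.96 → 129.
O₃: 0.02035 lies in 0.00000–0.03017, so I_lo=0, I_hi=50, C_lo=0.00000, C_hi=0.03017.
(50−0)/(0.03017−0.00000) × (0.02035−0.00000) + 0 = 50/0.03017 × 0.02035 + 0 ≈ 33.73 → 34.
CO: 36.88 lies in 27.54–42.69, so I_lo=101, I_hi=150, C_lo=27.54, C_hi=42.69.
(150−101)/(42.69−27.54) × (36.88−27.54) + 101 = 49/15.15 × 9.34 + 101 ≈ 131.21 → 131.
NO₂ 45.2: bracket 0.0–460.6 → index 0–50; slope 50/460.6, offset 45.2.
AQI = 0 + 50/460.6·45.2 ≈ 4.91 ⇒ 5.
Sub-indices: PM10→129, O₃→34, CO→131, NO₂→5. Ranked high→low: 131, 129, 34, 5. Second-highest sub-index = 129.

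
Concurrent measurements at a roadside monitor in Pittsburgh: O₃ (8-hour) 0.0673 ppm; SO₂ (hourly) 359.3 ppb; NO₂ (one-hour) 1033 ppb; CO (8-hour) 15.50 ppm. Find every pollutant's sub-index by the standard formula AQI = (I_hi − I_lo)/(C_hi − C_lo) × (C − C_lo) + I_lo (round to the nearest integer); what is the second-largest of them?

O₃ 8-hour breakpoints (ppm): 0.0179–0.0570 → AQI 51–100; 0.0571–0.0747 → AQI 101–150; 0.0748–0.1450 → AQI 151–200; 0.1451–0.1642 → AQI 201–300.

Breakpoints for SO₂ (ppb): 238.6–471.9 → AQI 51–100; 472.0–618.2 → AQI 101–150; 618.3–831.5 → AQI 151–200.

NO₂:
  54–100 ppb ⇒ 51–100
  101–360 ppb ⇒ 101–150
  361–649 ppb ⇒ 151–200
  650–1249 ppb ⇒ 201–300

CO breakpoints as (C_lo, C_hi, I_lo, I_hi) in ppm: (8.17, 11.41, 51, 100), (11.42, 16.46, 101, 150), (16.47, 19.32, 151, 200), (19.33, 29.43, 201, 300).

141

O₃ 0.0673: bracket 0.0571–0.0747 → index 101–150; slope 49/0.0176, offset 0.0102.
AQI = 101 + 49/0.0176·0.0102 ≈ 129.40 ⇒ 129.
SO₂: 359.3 ∈ [238.6, 471.9] ↔ index [51, 100].
51 + (359.3−238.6)·(100−51)/(471.9−238.6) = 51 + 120.7·49/233.3 ≈ 76.35, so AQI = 76.
NO₂: 1033 lies in 650–1249, so I_lo=201, I_hi=300, C_lo=650, C_hi=1249.
(300−201)/(1249−650) × (1033−650) + 201 = 99/599 × 383 + 201 ≈ 264.30 → 264.
CO: 15.50 ∈ [11.42, 16.46] ↔ index [101, 150].
101 + (15.50−11.42)·(150−101)/(16.46−11.42) = 101 + 4.08·49/5.04 ≈ 140.67, so AQI = 141.
Sub-indices: O₃→129, SO₂→76, NO₂→264, CO→141. Ranked high→low: 264, 141, 129, 76. Second-highest sub-index = 141.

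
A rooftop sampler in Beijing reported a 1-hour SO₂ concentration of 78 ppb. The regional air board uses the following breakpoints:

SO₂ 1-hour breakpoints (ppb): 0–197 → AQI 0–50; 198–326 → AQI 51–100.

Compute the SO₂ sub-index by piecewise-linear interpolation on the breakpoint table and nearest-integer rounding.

20

SO₂ 78: bracket 0–197 → index 0–50; slope 50/197, offset 78.
AQI = 0 + 50/197·78 ≈ 19.80 ⇒ 20.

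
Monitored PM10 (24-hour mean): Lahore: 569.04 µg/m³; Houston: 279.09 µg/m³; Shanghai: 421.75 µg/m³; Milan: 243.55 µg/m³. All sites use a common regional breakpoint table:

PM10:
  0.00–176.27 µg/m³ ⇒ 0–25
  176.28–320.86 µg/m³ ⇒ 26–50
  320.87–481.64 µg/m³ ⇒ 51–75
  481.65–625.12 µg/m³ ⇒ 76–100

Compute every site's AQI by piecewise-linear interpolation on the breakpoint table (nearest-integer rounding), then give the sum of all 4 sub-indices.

Lahore: row 481.65–625.12 (AQI 76–100). (100−76)·(569.04−481.65)/(625.12−481.65) + 76 = 24·87.39/143.47 + 76 ≈ 90.62 → 91.
Houston 279.09: bracket 176.28–320.86 → index 26–50; slope 24/144.58, offset 102.81.
AQI = 26 + 24/144.58·102.81 ≈ 43.07 ⇒ 43.
Shanghai 421.75: bracket 320.87–481.64 → index 51–75; slope 24/160.77, offset 100.88.
AQI = 51 + 24/160.77·100.88 ≈ 66.06 ⇒ 66.
Milan: row 176.28–320.86 (AQI 26–50). (50−26)·(243.55−176.28)/(320.86−176.28) + 26 = 24·67.27/144.58 + 26 ≈ 37.17 → 37.
AQIs: Lahore=91, Houston=43, Shanghai=66, Milan=37. Sum = 91 + 43 + 66 + 37 = 237.

237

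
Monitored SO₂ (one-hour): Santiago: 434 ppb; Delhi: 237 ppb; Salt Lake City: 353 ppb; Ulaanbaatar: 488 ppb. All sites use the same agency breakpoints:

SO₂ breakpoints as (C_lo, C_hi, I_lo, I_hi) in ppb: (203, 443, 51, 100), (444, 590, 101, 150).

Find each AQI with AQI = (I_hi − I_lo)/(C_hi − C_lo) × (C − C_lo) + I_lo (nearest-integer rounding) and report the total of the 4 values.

354

Santiago: row 203–443 (AQI 51–100). (100−51)·(434−203)/(443−203) + 51 = 49·231/240 + 51 ≈ 98.16 → 98.
Delhi: row 203–443 (AQI 51–100). (100−51)·(237−203)/(443−203) + 51 = 49·34/240 + 51 ≈ 57.94 → 58.
Salt Lake City 353: bracket 203–443 → index 51–100; slope 49/240, offset 150.
AQI = 51 + 49/240·150 ≈ 81.63 ⇒ 82.
Ulaanbaatar: 488 lies in 444–590, so I_lo=101, I_hi=150, C_lo=444, C_hi=590.
(150−101)/(590−444) × (488−444) + 101 = 49/146 × 44 + 101 ≈ 115.77 → 116.
AQIs: Santiago=98, Delhi=58, Salt Lake City=82, Ulaanbaatar=116. Sum = 98 + 58 + 82 + 116 = 354.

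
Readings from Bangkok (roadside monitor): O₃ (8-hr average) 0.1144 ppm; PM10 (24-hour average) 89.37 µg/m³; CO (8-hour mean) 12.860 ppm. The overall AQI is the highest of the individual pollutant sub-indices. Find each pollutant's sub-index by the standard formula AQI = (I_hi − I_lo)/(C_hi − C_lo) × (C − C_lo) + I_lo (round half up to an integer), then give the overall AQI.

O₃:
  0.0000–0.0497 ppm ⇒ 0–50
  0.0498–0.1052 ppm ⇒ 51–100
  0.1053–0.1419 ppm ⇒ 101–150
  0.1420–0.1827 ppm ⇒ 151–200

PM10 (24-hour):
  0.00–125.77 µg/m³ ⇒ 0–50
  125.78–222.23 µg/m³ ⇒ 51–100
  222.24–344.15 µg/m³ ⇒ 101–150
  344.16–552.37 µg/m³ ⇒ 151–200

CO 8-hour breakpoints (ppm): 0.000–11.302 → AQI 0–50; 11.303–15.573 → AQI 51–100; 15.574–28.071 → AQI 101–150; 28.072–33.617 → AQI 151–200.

O₃ 0.1144: bracket 0.1053–0.1419 → index 101–150; slope 49/0.0366, offset 0.0091.
AQI = 101 + 49/0.0366·0.0091 ≈ 113.18 ⇒ 113.
PM10 89.37: bracket 0.00–125.77 → index 0–50; slope 50/125.77, offset 89.37.
AQI = 0 + 50/125.77·89.37 ≈ 35.53 ⇒ 36.
CO: 12.860 lies in 11.303–15.573, so I_lo=51, I_hi=100, C_lo=11.303, C_hi=15.573.
(100−51)/(15.573−11.303) × (12.860−11.303) + 51 = 49/4.270 × 1.557 + 51 ≈ 68.87 → 69.
Sub-indices: O₃→113, PM10→36, CO→69. Overall AQI = max = 113; dominant pollutant is O₃.
AQI 113: Unhealthy for Sensitive Groups.

113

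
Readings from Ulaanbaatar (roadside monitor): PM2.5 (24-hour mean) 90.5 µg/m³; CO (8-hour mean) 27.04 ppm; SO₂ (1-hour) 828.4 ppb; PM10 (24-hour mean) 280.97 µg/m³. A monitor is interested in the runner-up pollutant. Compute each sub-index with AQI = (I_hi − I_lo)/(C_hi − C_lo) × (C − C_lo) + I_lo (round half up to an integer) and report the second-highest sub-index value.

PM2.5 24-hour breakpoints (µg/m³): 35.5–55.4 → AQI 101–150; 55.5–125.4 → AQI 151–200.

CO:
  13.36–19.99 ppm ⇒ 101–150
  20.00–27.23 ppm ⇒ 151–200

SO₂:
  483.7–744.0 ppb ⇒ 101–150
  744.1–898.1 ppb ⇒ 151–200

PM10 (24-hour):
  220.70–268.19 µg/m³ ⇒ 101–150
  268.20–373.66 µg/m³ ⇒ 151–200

178

PM2.5 90.5: bracket 55.5–125.4 → index 151–200; slope 49/69.9, offset 35.0.
AQI = 151 + 49/69.9·35.0 ≈ 175.54 ⇒ 176.
CO: 27.04 lies in 20.00–27.23, so I_lo=151, I_hi=200, C_lo=20.00, C_hi=27.23.
(200−151)/(27.23−20.00) × (27.04−20.00) + 151 = 49/7.23 × 7.04 + 151 ≈ 198.71 → 199.
SO₂ 828.4: bracket 744.1–898.1 → index 151–200; slope 49/154.0, offset 84.3.
AQI = 151 + 49/154.0·84.3 ≈ 177.82 ⇒ 178.
PM10: 280.97 lies in 268.20–373.66, so I_lo=151, I_hi=200, C_lo=268.20, C_hi=373.66.
(200−151)/(373.66−268.20) × (280.97−268.20) + 151 = 49/105.46 × 12.77 + 151 ≈ 156.93 → 157.
Sub-indices: PM2.5→176, CO→199, SO₂→178, PM10→157. Ranked high→low: 199, 178, 176, 157. Second-highest sub-index = 178.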